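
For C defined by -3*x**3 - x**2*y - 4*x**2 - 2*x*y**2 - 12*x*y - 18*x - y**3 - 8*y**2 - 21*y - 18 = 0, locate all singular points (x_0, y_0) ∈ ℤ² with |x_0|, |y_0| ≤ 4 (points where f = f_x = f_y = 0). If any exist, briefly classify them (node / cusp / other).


Singular points: {(0, -3)}; classification: node.

Compute partial derivatives:
  f_x = -9*x**2 - 2*x*y - 8*x - 2*y**2 - 12*y - 18.
  f_y = -x**2 - 4*x*y - 12*x - 3*y**2 - 16*y - 21.
Scan x_0 ∈ {−4, ..., 4}. For each x_0, f_y(x_0, y) is a polynomial in y; find its integer roots y ∈ {−4, ..., 4}, then test f_x and f at those candidates.
  x = -4: f_y(-4, y) = 11 - 3*y**2; no integer root y with |y| ≤ 4.
  x = -3: f_y(-3, y) = -3*y**2 - 4*y + 6; no integer root y with |y| ≤ 4.
  x = -2: f_y(-2, y) = -3*y**2 - 8*y - 1; no integer root y with |y| ≤ 4.
  x = -1: f_y(-1, y) = -3*y**2 - 12*y - 10; no integer root y with |y| ≤ 4.
  x = 0: f_y(0, y) = -3*y**2 - 16*y - 21; vanishes at y ∈ {-3}. (0, -3): f_x = 0, f = 0 — SINGULAR.
  x = 1: f_y(1, y) = -3*y**2 - 20*y - 34; no integer root y with |y| ≤ 4.
  x = 2: f_y(2, y) = -3*y**2 - 24*y - 49; no integer root y with |y| ≤ 4.
  x = 3: f_y(3, y) = -3*y**2 - 28*y - 66; no integer root y with |y| ≤ 4.
  x = 4: f_y(4, y) = -3*y**2 - 32*y - 85; no integer root y with |y| ≤ 4.
Only singular point on the grid: (0, -3).
Classify: substitute x = 0 + u, y = -3 + v and expand: f = -3*u**3 - u**2*v - u**2 - 2*u*v**2 - v**3 + v**2.
No constant or linear terms (consistent with a singular point). Quadratic part: -u**2 + v**2. Cubic part: -3*u**3 - u**2*v - 2*u*v**2 - v**3.
The quadratic part v**2 - u**2 = (v − u)(v + u) splits into two distinct linear factors, so there are two distinct tangent lines y − -3 = ±(x − 0) — this is a node (ordinary double point).
Classification: node.


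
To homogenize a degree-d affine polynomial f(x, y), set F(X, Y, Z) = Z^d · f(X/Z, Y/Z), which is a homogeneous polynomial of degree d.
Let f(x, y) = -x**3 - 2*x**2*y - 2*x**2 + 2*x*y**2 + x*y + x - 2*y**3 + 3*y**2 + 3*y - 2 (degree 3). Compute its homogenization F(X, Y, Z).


F(X, Y, Z) = -X**3 - 2*X**2*Y - 2*X**2*Z + 2*X*Y**2 + X*Y*Z + X*Z**2 - 2*Y**3 + 3*Y**2*Z + 3*Y*Z**2 - 2*Z**3

deg(f) = 3.
Substitute x = X/Z, y = Y/Z into f, then multiply by Z^3.
  monomial -1·x^3·y^0 ↦ -1·X^3·Y^0·Z^0.
  monomial -2·x^2·y^1 ↦ -2·X^2·Y^1·Z^0.
  monomial -2·x^2·y^0 ↦ -2·X^2·Y^0·Z^1.
  monomial 2·x^1·y^2 ↦ 2·X^1·Y^2·Z^0.
  monomial 1·x^1·y^1 ↦ 1·X^1·Y^1·Z^1.
  monomial 1·x^1·y^0 ↦ 1·X^1·Y^0·Z^2.
  monomial -2·x^0·y^3 ↦ -2·X^0·Y^3·Z^0.
  monomial 3·x^0·y^2 ↦ 3·X^0·Y^2·Z^1.
  monomial 3·x^0·y^1 ↦ 3·X^0·Y^1·Z^2.
  monomial -2·x^0·y^0 ↦ -2·X^0·Y^0·Z^3.
Collecting: F(X, Y, Z) = -X**3 - 2*X**2*Y - 2*X**2*Z + 2*X*Y**2 + X*Y*Z + X*Z**2 - 2*Y**3 + 3*Y**2*Z + 3*Y*Z**2 - 2*Z**3.


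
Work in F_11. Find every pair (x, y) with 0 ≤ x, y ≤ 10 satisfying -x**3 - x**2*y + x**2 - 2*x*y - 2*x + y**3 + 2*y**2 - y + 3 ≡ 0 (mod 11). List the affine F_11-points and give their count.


Affine F_11-points: {(1, 1), (2, 1), (2, 4), (3, 4), (3, 7), (3, 9), (8, 1), (9, 2)}; count = 8.

For each of the 121 pairs (x, y) ∈ F_11², evaluate f(x, y) mod 11. Record the zeros.
  x = 0: [0↦3, 1↦5, 2↦6, 3↦1, 4↦7, 5↦8, 6↦10, 7↦8, 8↦8, 9↦5, 10↦5]  zeros at y ∈ ∅
  x = 1: [0↦1, 1↦0, 2↦9, 3↦1, 4↦4, 5↦2, 6↦1, 7↦7, 8↦4, 9↦9, 10↦6]  zeros at y ∈ {1}
  x = 2: [0↦6, 1↦0, 2↦4, 3↦2, 4↦0, 5↦4, 6↦9, 7↦10, 8↦2, 9↦2, 10↦5]  zeros at y ∈ {1, 4}
  x = 3: [0↦1, 1↦10, 2↦7, 3↦9, 4↦0, 5↦8, 6↦6, 7↦0, 8↦7, 9↦0, 10↦7]  zeros at y ∈ {4, 7, 9}
  x = 4: [0↦2, 1↦2, 2↦1, 3↦5, 4↦9, 5↦8, 6↦8, 7↦4, 8↦2, 9↦8, 10↦6]  zeros at y ∈ ∅
  x = 5: [0↦3, 1↦3, 2↦2, 3↦6, 4↦10, 5↦9, 6↦9, 7↦5, 8↦3, 9↦9, 10↦7]  zeros at y ∈ ∅
  x = 6: [0↦9, 1↦7, 2↦4, 3↦6, 4↦8, 5↦5, 6↦3, 7↦8, 8↦4, 9↦8, 10↦4]  zeros at y ∈ ∅
  x = 7: [0↦3, 1↦8, 2↦1, 3↦10, 4↦8, 5↦1, 6↦6, 7↦7, 8↦10, 9↦10, 10↦2]  zeros at y ∈ ∅
  x = 8: [0↦1, 1↦0, 2↦9, 3↦1, 4↦4, 5↦2, 6↦1, 7↦7, 8↦4, 9↦9, 10↦6]  zeros at y ∈ {1}
  x = 9: [0↦8, 1↦10, 2↦0, 3↦6, 4↦1, 5↦2, 6↦4, 7↦2, 8↦2, 9↦10, 10↦10]  zeros at y ∈ {2}
  x = 10: [0↦7, 1↦10, 2↦1, 3↦8, 4↦4, 5↦6, 6↦9, 7↦8, 8↦9, 9↦7, 10↦8]  zeros at y ∈ ∅
Collecting zeros: affine points = {(1, 1), (2, 1), (2, 4), (3, 4), (3, 7), (3, 9), (8, 1), (9, 2)}.
Total count |C(F_11)_aff| = 8.


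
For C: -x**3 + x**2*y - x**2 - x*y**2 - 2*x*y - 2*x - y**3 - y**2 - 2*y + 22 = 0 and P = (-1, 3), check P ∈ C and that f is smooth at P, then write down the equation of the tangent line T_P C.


Tangent line at P: -24*x - 26*y + 54 = 0.

Step 1: f(-1, 3) = 0, so P lies on C.
Step 2: partial derivatives
  f_x(x, y) = -3*x**2 + 2*x*y - 2*x - y**2 - 2*y - 2, f_y(x, y) = x**2 - 2*x*y - 2*x - 3*y**2 - 2*y - 2.
  f_x(P) = -24, f_y(P) = -26 (gradient nonzero, so P is smooth).
Step 3: tangent line at P: -24·(x − -1) + -26·(y − 3) = 0.
Expanding: -24*x - 26*y + 54 = 0.


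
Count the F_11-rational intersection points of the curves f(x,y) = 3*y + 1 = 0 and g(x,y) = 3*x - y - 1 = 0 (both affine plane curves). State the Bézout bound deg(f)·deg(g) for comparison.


Common zeros: {(10, 7)}; count = 1; Bézout bound = 1.

deg(f) = 1, deg(g) = 1, so Bézout bound = 1.
Scan x ∈ F_11. For each x, list the y ∈ F_11 with f(x, y) ≡ 0 and those with g(x, y) ≡ 0 (mod 11); the common zeros in that column are the intersection.
  x = 0: f ≡ 0 at y ∈ {7}; g ≡ 0 at y ∈ {10}; common: ∅.
  x = 1: f ≡ 0 at y ∈ {7}; g ≡ 0 at y ∈ {2}; common: ∅.
  x = 2: f ≡ 0 at y ∈ {7}; g ≡ 0 at y ∈ {5}; common: ∅.
  x = 3: f ≡ 0 at y ∈ {7}; g ≡ 0 at y ∈ {8}; common: ∅.
  x = 4: f ≡ 0 at y ∈ {7}; g ≡ 0 at y ∈ {0}; common: ∅.
  x = 5: f ≡ 0 at y ∈ {7}; g ≡ 0 at y ∈ {3}; common: ∅.
  x = 6: f ≡ 0 at y ∈ {7}; g ≡ 0 at y ∈ {6}; common: ∅.
  x = 7: f ≡ 0 at y ∈ {7}; g ≡ 0 at y ∈ {9}; common: ∅.
  x = 8: f ≡ 0 at y ∈ {7}; g ≡ 0 at y ∈ {1}; common: ∅.
  x = 9: f ≡ 0 at y ∈ {7}; g ≡ 0 at y ∈ {4}; common: ∅.
  x = 10: f ≡ 0 at y ∈ {7}; g ≡ 0 at y ∈ {7}; common: {7}.
Collecting: common zeros = {(10, 7)}, so the count is 1.
Comparison with the Bézout bound: 1 ≤ 1 = deg(f)·deg(g), as expected for curves with no common component (the bound is attained).


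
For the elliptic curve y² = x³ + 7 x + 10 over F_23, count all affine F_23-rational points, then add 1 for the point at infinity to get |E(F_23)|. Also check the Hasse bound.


Affine points = {(1, 8), (1, 15), (2, 3), (2, 20), (3, 9), (3, 14), (5, 3), (5, 20), (8, 7), (8, 16), (14, 0), (16, 3), (16, 20), (20, 10), (20, 13), (22, 5), (22, 18)}; affine count = 17; |E(F_23)| = 18.

Discriminant check: Δ ∝ 4a³ + 27b² = 4·7³ + 27·10² = 4·343 + 27·100 ≡ 1 (mod 23). Nonzero ⇒ E is nonsingular.
For each x ∈ F_23, compute rhs = x³ + 7·x + 10 mod 23, then count y ∈ F_23 with y² ≡ rhs.
  x = 0: rhs = 10, matching y values: none (0 points).
  x = 1: rhs = 18, matching y values: 8, 15 (2 points).
  x = 2: rhs = 9, matching y values: 3, 20 (2 points).
  x = 3: rhs = 12, matching y values: 9, 14 (2 points).
  x = 4: rhs = 10, matching y values: none (0 points).
  x = 5: rhs = 9, matching y values: 3, 20 (2 points).
  x = 6: rhs = 15, matching y values: none (0 points).
  x = 7: rhs = 11, matching y values: none (0 points).
  x = 8: rhs = 3, matching y values: 7, 16 (2 points).
  x = 9: rhs = 20, matching y values: none (0 points).
  x = 10: rhs = 22, matching y values: none (0 points).
  x = 11: rhs = 15, matching y values: none (0 points).
  x = 12: rhs = 5, matching y values: none (0 points).
  x = 13: rhs = 21, matching y values: none (0 points).
  x = 14: rhs = 0, matching y values: 0 (1 points).
  x = 15: rhs = 17, matching y values: none (0 points).
  x = 16: rhs = 9, matching y values: 3, 20 (2 points).
  x = 17: rhs = 5, matching y values: none (0 points).
  x = 18: rhs = 11, matching y values: none (0 points).
  x = 19: rhs = 10, matching y values: none (0 points).
  x = 20: rhs = 8, matching y values: 10, 13 (2 points).
  x = 21: rhs = 11, matching y values: none (0 points).
  x = 22: rhs = 2, matching y values: 5, 18 (2 points).
Total affine count: 17.
Full point count |E(F_23)| = 17 + 1 = 18.
Hasse bound: |18 − (23+1)| = |-6| = 6 ≤ 2√23 ≈ 9.5917 ✓.


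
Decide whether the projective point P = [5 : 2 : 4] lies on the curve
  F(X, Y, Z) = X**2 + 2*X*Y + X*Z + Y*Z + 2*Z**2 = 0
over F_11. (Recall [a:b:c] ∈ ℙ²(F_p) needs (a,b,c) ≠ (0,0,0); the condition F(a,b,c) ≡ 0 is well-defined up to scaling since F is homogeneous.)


F(5,2,4) ≡ 6 (mod 11); P is NOT on the curve.

Evaluate F(5, 2, 4) term-by-term (mod 11).
  X**2 ↦ 1·25·1·1 = 25
  2*X*Y ↦ 2·5·2·1 = 20
  X*Z ↦ 1·5·1·4 = 20
  Y*Z ↦ 1·1·2·4 = 8
  2*Z**2 ↦ 2·1·1·16 = 32
Sum: F(5, 2, 4) = (25) + (20) + (20) + (8) + (32) = 105.
Reducing mod 11: 105 ≡ 6 (mod 11).
Since F(a, b, c) ≡ 6 ≠ 0 (mod 11), P does NOT lie on the curve.


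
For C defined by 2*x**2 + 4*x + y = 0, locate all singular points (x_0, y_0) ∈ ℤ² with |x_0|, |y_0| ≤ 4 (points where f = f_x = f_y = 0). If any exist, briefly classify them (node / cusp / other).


No singular points in the scanned grid; C is smooth there.

Compute partial derivatives:
  f_x = 4*x + 4.
  f_y = 1.
f_y = 1 is a nonzero constant, so f_y never vanishes: no point (x, y) can satisfy f = f_x = f_y = 0. In particular no (x, y) ∈ {−4, ..., 4}² is singular; the curve is smooth.


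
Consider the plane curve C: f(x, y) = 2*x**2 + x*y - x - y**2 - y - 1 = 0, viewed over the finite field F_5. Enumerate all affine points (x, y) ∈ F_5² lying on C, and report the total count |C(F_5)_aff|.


Affine F_5-points: {(1, 0), (2, 0), (2, 1), (3, 1)}; count = 4.

For each of the 25 pairs (x, y) ∈ F_5², evaluate f(x, y) mod 5. Record the zeros.
  x = 0: [0↦4, 1↦2, 2↦3, 3↦2, 4↦4]  zeros at y ∈ ∅
  x = 1: [0↦0, 1↦4, 2↦1, 3↦1, 4↦4]  zeros at y ∈ {0}
  x = 2: [0↦0, 1↦0, 2↦3, 3↦4, 4↦3]  zeros at y ∈ {0, 1}
  x = 3: [0↦4, 1↦0, 2↦4, 3↦1, 4↦1]  zeros at y ∈ {1}
  x = 4: [0↦2, 1↦4, 2↦4, 3↦2, 4↦3]  zeros at y ∈ ∅
Collecting zeros: affine points = {(1, 0), (2, 0), (2, 1), (3, 1)}.
Total count |C(F_5)_aff| = 4.


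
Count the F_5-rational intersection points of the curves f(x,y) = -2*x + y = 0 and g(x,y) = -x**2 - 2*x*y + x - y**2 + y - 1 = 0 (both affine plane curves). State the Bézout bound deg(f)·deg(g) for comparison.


Common zeros: ∅; count = 0; Bézout bound = 2.

deg(f) = 1, deg(g) = 2, so Bézout bound = 2.
Scan x ∈ F_5. For each x, list the y ∈ F_5 with f(x, y) ≡ 0 and those with g(x, y) ≡ 0 (mod 5); the common zeros in that column are the intersection.
  x = 0: f ≡ 0 at y ∈ {0}; g ≡ 0 at y ∈ ∅; common: ∅.
  x = 1: f ≡ 0 at y ∈ {2}; g ≡ 0 at y ∈ ∅; common: ∅.
  x = 2: f ≡ 0 at y ∈ {4}; g ≡ 0 at y ∈ ∅; common: ∅.
  x = 3: f ≡ 0 at y ∈ {1}; g ≡ 0 at y ∈ ∅; common: ∅.
  x = 4: f ≡ 0 at y ∈ {3}; g ≡ 0 at y ∈ ∅; common: ∅.
Collecting: common zeros = ∅, so the count is 0.
Comparison with the Bézout bound: 0 ≤ 2 = deg(f)·deg(g), as expected for curves with no common component (the affine F_5-count falls short of the bound because intersections may lie at infinity, over extension fields, or carry multiplicity).


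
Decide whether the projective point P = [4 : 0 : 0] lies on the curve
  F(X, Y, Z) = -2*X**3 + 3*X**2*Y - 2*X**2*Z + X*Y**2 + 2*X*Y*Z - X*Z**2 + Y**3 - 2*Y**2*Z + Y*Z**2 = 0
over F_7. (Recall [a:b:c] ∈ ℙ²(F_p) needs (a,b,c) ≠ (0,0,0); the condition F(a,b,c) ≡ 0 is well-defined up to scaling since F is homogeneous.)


F(4,0,0) ≡ 5 (mod 7); P is NOT on the curve.

Evaluate F(4, 0, 0) term-by-term (mod 7).
  -2*X**3 ↦ -2·64·1·1 = -128
  3*X**2*Y ↦ 3·16·0·1 = 0
  -2*X**2*Z ↦ -2·16·1·0 = 0
  X*Y**2 ↦ 1·4·0·1 = 0
  2*X*Y*Z ↦ 2·4·0·0 = 0
  -X*Z**2 ↦ -1·4·1·0 = 0
  Y**3 ↦ 1·1·0·1 = 0
  -2*Y**2*Z ↦ -2·1·0·0 = 0
  Y*Z**2 ↦ 1·1·0·0 = 0
Sum: F(4, 0, 0) = (-128) + (0) + (0) + (0) + (0) + (0) + (0) + (0) + (0) = -128.
Reducing mod 7: -128 ≡ 5 (mod 7).
Since F(a, b, c) ≡ 5 ≠ 0 (mod 7), P does NOT lie on the curve.


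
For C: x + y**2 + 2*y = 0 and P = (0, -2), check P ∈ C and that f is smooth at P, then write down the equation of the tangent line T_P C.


Tangent line at P: x - 2*y - 4 = 0.

Step 1: f(0, -2) = 0, so P lies on C.
Step 2: partial derivatives
  f_x(x, y) = 1, f_y(x, y) = 2*y + 2.
  f_x(P) = 1, f_y(P) = -2 (gradient nonzero, so P is smooth).
Step 3: tangent line at P: 1·(x − 0) + -2·(y − -2) = 0.
Expanding: x - 2*y - 4 = 0.


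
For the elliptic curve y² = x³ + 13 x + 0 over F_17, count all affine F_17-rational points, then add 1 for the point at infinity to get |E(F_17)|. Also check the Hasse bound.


Affine points = {(0, 0), (2, 0), (3, 7), (3, 10), (7, 3), (7, 14), (8, 2), (8, 15), (9, 8), (9, 9), (10, 5), (10, 12), (14, 6), (14, 11), (15, 0)}; affine count = 15; |E(F_17)| = 16.

Discriminant check: Δ ∝ 4a³ + 27b² = 4·13³ + 27·0² = 4·2197 + 27·0 ≡ 16 (mod 17). Nonzero ⇒ E is nonsingular.
For each x ∈ F_17, compute rhs = x³ + 13·x + 0 mod 17, then count y ∈ F_17 with y² ≡ rhs.
  x = 0: rhs = 0, matching y values: 0 (1 points).
  x = 1: rhs = 14, matching y values: none (0 points).
  x = 2: rhs = 0, matching y values: 0 (1 points).
  x = 3: rhs = 15, matching y values: 7, 10 (2 points).
  x = 4: rhs = 14, matching y values: none (0 points).
  x = 5: rhs = 3, matching y values: none (0 points).
  x = 6: rhs = 5, matching y values: none (0 points).
  x = 7: rhs = 9, matching y values: 3, 14 (2 points).
  x = 8: rhs = 4, matching y values: 2, 15 (2 points).
  x = 9: rhs = 13, matching y values: 8, 9 (2 points).
  x = 10: rhs = 8, matching y values: 5, 12 (2 points).
  x = 11: rhs = 12, matching y values: none (0 points).
  x = 12: rhs = 14, matching y values: none (0 points).
  x = 13: rhs = 3, matching y values: none (0 points).
  x = 14: rhs = 2, matching y values: 6, 11 (2 points).
  x = 15: rhs = 0, matching y values: 0 (1 points).
  x = 16: rhs = 3, matching y values: none (0 points).
Total affine count: 15.
Full point count |E(F_17)| = 15 + 1 = 16.
Hasse bound: |16 − (17+1)| = |-2| = 2 ≤ 2√17 ≈ 8.2462 ✓.


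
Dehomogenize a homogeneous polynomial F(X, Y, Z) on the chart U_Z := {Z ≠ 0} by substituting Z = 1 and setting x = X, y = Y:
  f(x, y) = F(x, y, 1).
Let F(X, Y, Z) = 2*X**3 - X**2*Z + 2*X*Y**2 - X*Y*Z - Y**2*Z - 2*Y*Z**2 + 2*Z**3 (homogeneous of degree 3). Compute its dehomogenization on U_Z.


f(x, y) = 2*x**3 - x**2 + 2*x*y**2 - x*y - y**2 - 2*y + 2

On U_Z we set Z = 1. Each monomial c·X^i·Y^j·Z^k in F becomes c·x^i·y^j·1^k = c·x^i·y^j.
Substituting Z = 1: F(X, Y, 1) = 2*x**3 - x**2 + 2*x*y**2 - x*y - y**2 - 2*y + 2.
Note: deg(f) ≤ deg(F) = 3; strict inequality happens when F is divisible by Z (lost terms).


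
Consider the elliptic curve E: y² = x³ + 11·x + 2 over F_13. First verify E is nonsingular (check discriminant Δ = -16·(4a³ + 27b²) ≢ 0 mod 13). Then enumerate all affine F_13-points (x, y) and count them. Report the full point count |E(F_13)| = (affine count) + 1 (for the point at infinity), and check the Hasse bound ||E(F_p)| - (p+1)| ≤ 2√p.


Affine points = {(1, 1), (1, 12), (3, 6), (3, 7), (5, 0), (8, 2), (8, 11), (12, 4), (12, 9)}; affine count = 9; |E(F_13)| = 10.

Discriminant check: Δ ∝ 4a³ + 27b² = 4·11³ + 27·2² = 4·1331 + 27·4 ≡ 11 (mod 13). Nonzero ⇒ E is nonsingular.
For each x ∈ F_13, compute rhs = x³ + 11·x + 2 mod 13, then count y ∈ F_13 with y² ≡ rhs.
  x = 0: rhs = 2, matching y values: none (0 points).
  x = 1: rhs = 1, matching y values: 1, 12 (2 points).
  x = 2: rhs = 6, matching y values: none (0 points).
  x = 3: rhs = 10, matching y values: 6, 7 (2 points).
  x = 4: rhs = 6, matching y values: none (0 points).
  x = 5: rhs = 0, matching y values: 0 (1 points).
  x = 6: rhs = 11, matching y values: none (0 points).
  x = 7: rhs = 6, matching y values: none (0 points).
  x = 8: rhs = 4, matching y values: 2, 11 (2 points).
  x = 9: rhs = 11, matching y values: none (0 points).
  x = 10: rhs = 7, matching y values: none (0 points).
  x = 11: rhs = 11, matching y values: none (0 points).
  x = 12: rhs = 3, matching y values: 4, 9 (2 points).
Total affine count: 9.
Full point count |E(F_13)| = 9 + 1 = 10.
Hasse bound: |10 − (13+1)| = |-4| = 4 ≤ 2√13 ≈ 7.2111 ✓.


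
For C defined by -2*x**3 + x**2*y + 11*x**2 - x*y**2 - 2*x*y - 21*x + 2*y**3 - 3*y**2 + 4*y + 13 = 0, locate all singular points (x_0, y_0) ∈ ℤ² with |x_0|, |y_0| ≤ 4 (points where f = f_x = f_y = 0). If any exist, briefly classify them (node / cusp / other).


Singular points: {(2, 1)}; classification: cusp.

Compute partial derivatives:
  f_x = -6*x**2 + 2*x*y + 22*x - y**2 - 2*y - 21.
  f_y = x**2 - 2*x*y - 2*x + 6*y**2 - 6*y + 4.
Scan x_0 ∈ {−4, ..., 4}. For each x_0, f_y(x_0, y) is a polynomial in y; find its integer roots y ∈ {−4, ..., 4}, then test f_x and f at those candidates.
  x = -4: f_y(-4, y) = 6*y**2 + 2*y + 28; no integer root y with |y| ≤ 4.
  x = -3: f_y(-3, y) = 6*y**2 + 19; no integer root y with |y| ≤ 4.
  x = -2: f_y(-2, y) = 6*y**2 - 2*y + 12; no integer root y with |y| ≤ 4.
  x = -1: f_y(-1, y) = 6*y**2 - 4*y + 7; no integer root y with |y| ≤ 4.
  x = 0: f_y(0, y) = 6*y**2 - 6*y + 4; no integer root y with |y| ≤ 4.
  x = 1: f_y(1, y) = 6*y**2 - 8*y + 3; no integer root y with |y| ≤ 4.
  x = 2: f_y(2, y) = 6*y**2 - 10*y + 4; vanishes at y ∈ {1}. (2, 1): f_x = 0, f = 0 — SINGULAR.
  x = 3: f_y(3, y) = 6*y**2 - 12*y + 7; no integer root y with |y| ≤ 4.
  x = 4: f_y(4, y) = 6*y**2 - 14*y + 12; no integer root y with |y| ≤ 4.
Only singular point on the grid: (2, 1).
Classify: substitute x = 2 + u, y = 1 + v and expand: f = -2*u**3 + u**2*v - u*v**2 + 2*v**3 + v**2.
No constant or linear terms (consistent with a singular point). Quadratic part: v**2. Cubic part: -2*u**3 + u**2*v - u*v**2 + 2*v**3.
The quadratic part v**2 is a perfect square, so there is a single (double) tangent line v = 0, i.e. y = 1. Restricting the cubic part to that line (v = 0) leaves -2*u**3 ≠ 0, so f is not divisible by v and the branch is v² ≈ 2*u**3 to lowest order — this is a cusp.
Classification: cusp.


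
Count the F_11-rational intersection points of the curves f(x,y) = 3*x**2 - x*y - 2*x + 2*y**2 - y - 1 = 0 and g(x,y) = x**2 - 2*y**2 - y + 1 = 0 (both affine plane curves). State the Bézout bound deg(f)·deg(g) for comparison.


Common zeros: {(8, 2)}; count = 1; Bézout bound = 4.

deg(f) = 2, deg(g) = 2, so Bézout bound = 4.
Scan x ∈ F_11. For each x, list the y ∈ F_11 with f(x, y) ≡ 0 and those with g(x, y) ≡ 0 (mod 11); the common zeros in that column are the intersection.
  x = 0: f ≡ 0 at y ∈ {1, 5}; g ≡ 0 at y ∈ {6, 10}; common: ∅.
  x = 1: f ≡ 0 at y ∈ {0, 1}; g ≡ 0 at y ∈ ∅; common: ∅.
  x = 2: f ≡ 0 at y ∈ ∅; g ≡ 0 at y ∈ ∅; common: ∅.
  x = 3: f ≡ 0 at y ∈ ∅; g ≡ 0 at y ∈ {2, 3}; common: ∅.
  x = 4: f ≡ 0 at y ∈ ∅; g ≡ 0 at y ∈ {7, 9}; common: ∅.
  x = 5: f ≡ 0 at y ∈ ∅; g ≡ 0 at y ∈ {8}; common: ∅.
  x = 6: f ≡ 0 at y ∈ {4, 5}; g ≡ 0 at y ∈ {8}; common: ∅.
  x = 7: f ≡ 0 at y ∈ {0, 4}; g ≡ 0 at y ∈ {7, 9}; common: ∅.
  x = 8: f ≡ 0 at y ∈ {2, 8}; g ≡ 0 at y ∈ {2, 3}; common: {2}.
  x = 9: f ≡ 0 at y ∈ ∅; g ≡ 0 at y ∈ ∅; common: ∅.
  x = 10: f ≡ 0 at y ∈ {3, 8}; g ≡ 0 at y ∈ ∅; common: ∅.
Collecting: common zeros = {(8, 2)}, so the count is 1.
Comparison with the Bézout bound: 1 ≤ 4 = deg(f)·deg(g), as expected for curves with no common component (the affine F_11-count falls short of the bound because intersections may lie at infinity, over extension fields, or carry multiplicity).


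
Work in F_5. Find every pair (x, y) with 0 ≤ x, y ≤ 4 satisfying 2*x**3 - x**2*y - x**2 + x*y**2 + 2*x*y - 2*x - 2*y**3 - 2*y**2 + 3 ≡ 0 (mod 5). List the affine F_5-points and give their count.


Affine F_5-points: {(1, 1), (2, 2)}; count = 2.

For each of the 25 pairs (x, y) ∈ F_5², evaluate f(x, y) mod 5. Record the zeros.
  x = 0: [0↦3, 1↦4, 2↦4, 3↦1, 4↦3]  zeros at y ∈ ∅
  x = 1: [0↦2, 1↦0, 2↦4, 3↦2, 4↦2]  zeros at y ∈ {1}
  x = 2: [0↦1, 1↦4, 2↦0, 3↦2, 4↦3]  zeros at y ∈ {2}
  x = 3: [0↦2, 1↦3, 2↦4, 3↦3, 4↦3]  zeros at y ∈ ∅
  x = 4: [0↦2, 1↦4, 2↦3, 3↦2, 4↦4]  zeros at y ∈ ∅
Collecting zeros: affine points = {(1, 1), (2, 2)}.
Total count |C(F_5)_aff| = 2.


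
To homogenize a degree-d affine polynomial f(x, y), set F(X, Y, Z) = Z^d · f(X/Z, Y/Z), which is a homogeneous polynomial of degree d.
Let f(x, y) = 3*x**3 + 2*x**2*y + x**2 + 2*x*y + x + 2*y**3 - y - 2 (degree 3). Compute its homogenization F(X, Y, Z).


F(X, Y, Z) = 3*X**3 + 2*X**2*Y + X**2*Z + 2*X*Y*Z + X*Z**2 + 2*Y**3 - Y*Z**2 - 2*Z**3

deg(f) = 3.
Substitute x = X/Z, y = Y/Z into f, then multiply by Z^3.
  monomial 3·x^3·y^0 ↦ 3·X^3·Y^0·Z^0.
  monomial 2·x^2·y^1 ↦ 2·X^2·Y^1·Z^0.
  monomial 1·x^2·y^0 ↦ 1·X^2·Y^0·Z^1.
  monomial 2·x^1·y^1 ↦ 2·X^1·Y^1·Z^1.
  monomial 1·x^1·y^0 ↦ 1·X^1·Y^0·Z^2.
  monomial 2·x^0·y^3 ↦ 2·X^0·Y^3·Z^0.
  monomial -1·x^0·y^1 ↦ -1·X^0·Y^1·Z^2.
  monomial -2·x^0·y^0 ↦ -2·X^0·Y^0·Z^3.
Collecting: F(X, Y, Z) = 3*X**3 + 2*X**2*Y + X**2*Z + 2*X*Y*Z + X*Z**2 + 2*Y**3 - Y*Z**2 - 2*Z**3.


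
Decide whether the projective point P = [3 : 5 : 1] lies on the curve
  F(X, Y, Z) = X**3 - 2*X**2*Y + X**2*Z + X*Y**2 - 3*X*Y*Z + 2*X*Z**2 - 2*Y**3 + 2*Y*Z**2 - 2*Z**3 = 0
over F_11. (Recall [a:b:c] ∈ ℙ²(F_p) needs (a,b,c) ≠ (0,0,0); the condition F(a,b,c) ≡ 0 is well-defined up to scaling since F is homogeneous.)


F(3,5,1) ≡ 4 (mod 11); P is NOT on the curve.

Evaluate F(3, 5, 1) term-by-term (mod 11).
  X**3 ↦ 1·27·1·1 = 27
  -2*X**2*Y ↦ -2·9·5·1 = -90
  X**2*Z ↦ 1·9·1·1 = 9
  X*Y**2 ↦ 1·3·25·1 = 75
  -3*X*Y*Z ↦ -3·3·5·1 = -45
  2*X*Z**2 ↦ 2·3·1·1 = 6
  -2*Y**3 ↦ -2·1·125·1 = -250
  2*Y*Z**2 ↦ 2·1·5·1 = 10
  -2*Z**3 ↦ -2·1·1·1 = -2
Sum: F(3, 5, 1) = (27) + (-90) + (9) + (75) + (-45) + (6) + (-250) + (10) + (-2) = -260.
Reducing mod 11: -260 ≡ 4 (mod 11).
Since F(a, b, c) ≡ 4 ≠ 0 (mod 11), P does NOT lie on the curve.


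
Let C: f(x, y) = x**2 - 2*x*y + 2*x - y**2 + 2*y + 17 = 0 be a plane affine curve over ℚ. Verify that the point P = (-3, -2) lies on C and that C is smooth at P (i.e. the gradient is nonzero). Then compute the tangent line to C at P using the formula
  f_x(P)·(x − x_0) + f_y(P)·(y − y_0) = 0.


Tangent line at P: 12*y + 24 = 0.

Step 1: f(-3, -2) = 0, so P lies on C.
Step 2: partial derivatives
  f_x(x, y) = 2*x - 2*y + 2, f_y(x, y) = -2*x - 2*y + 2.
  f_x(P) = 0, f_y(P) = 12 (gradient nonzero, so P is smooth).
Step 3: tangent line at P: 0·(x − -3) + 12·(y − -2) = 0.
Expanding: 12*y + 24 = 0.


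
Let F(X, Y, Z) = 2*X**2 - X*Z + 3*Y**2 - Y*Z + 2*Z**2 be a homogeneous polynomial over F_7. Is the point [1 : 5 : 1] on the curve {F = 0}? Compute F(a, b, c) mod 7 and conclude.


F(1,5,1) ≡ 3 (mod 7); P is NOT on the curve.

Evaluate F(1, 5, 1) term-by-term (mod 7).
  2*X**2 ↦ 2·1·1·1 = 2
  -X*Z ↦ -1·1·1·1 = -1
  3*Y**2 ↦ 3·1·25·1 = 75
  -Y*Z ↦ -1·1·5·1 = -5
  2*Z**2 ↦ 2·1·1·1 = 2
Sum: F(1, 5, 1) = (2) + (-1) + (75) + (-5) + (2) = 73.
Reducing mod 7: 73 ≡ 3 (mod 7).
Since F(a, b, c) ≡ 3 ≠ 0 (mod 7), P does NOT lie on the curve.


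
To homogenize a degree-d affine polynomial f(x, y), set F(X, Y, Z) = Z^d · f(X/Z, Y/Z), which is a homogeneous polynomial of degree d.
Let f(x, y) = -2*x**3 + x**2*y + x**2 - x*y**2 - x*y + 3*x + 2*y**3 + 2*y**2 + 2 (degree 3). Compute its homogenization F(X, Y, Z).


F(X, Y, Z) = -2*X**3 + X**2*Y + X**2*Z - X*Y**2 - X*Y*Z + 3*X*Z**2 + 2*Y**3 + 2*Y**2*Z + 2*Z**3

deg(f) = 3.
Substitute x = X/Z, y = Y/Z into f, then multiply by Z^3.
  monomial -2·x^3·y^0 ↦ -2·X^3·Y^0·Z^0.
  monomial 1·x^2·y^1 ↦ 1·X^2·Y^1·Z^0.
  monomial 1·x^2·y^0 ↦ 1·X^2·Y^0·Z^1.
  monomial -1·x^1·y^2 ↦ -1·X^1·Y^2·Z^0.
  monomial -1·x^1·y^1 ↦ -1·X^1·Y^1·Z^1.
  monomial 3·x^1·y^0 ↦ 3·X^1·Y^0·Z^2.
  monomial 2·x^0·y^3 ↦ 2·X^0·Y^3·Z^0.
  monomial 2·x^0·y^2 ↦ 2·X^0·Y^2·Z^1.
  monomial 2·x^0·y^0 ↦ 2·X^0·Y^0·Z^3.
Collecting: F(X, Y, Z) = -2*X**3 + X**2*Y + X**2*Z - X*Y**2 - X*Y*Z + 3*X*Z**2 + 2*Y**3 + 2*Y**2*Z + 2*Z**3.


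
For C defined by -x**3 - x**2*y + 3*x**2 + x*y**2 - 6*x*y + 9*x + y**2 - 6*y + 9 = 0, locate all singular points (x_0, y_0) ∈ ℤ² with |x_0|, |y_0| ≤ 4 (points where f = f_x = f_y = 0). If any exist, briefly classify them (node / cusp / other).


Singular points: {(0, 3)}; classification: cusp.

Compute partial derivatives:
  f_x = -3*x**2 - 2*x*y + 6*x + y**2 - 6*y + 9.
  f_y = -x**2 + 2*x*y - 6*x + 2*y - 6.
Scan x_0 ∈ {−4, ..., 4}. For each x_0, f_y(x_0, y) is a polynomial in y; find its integer roots y ∈ {−4, ..., 4}, then test f_x and f at those candidates.
  x = -4: f_y(-4, y) = 2 - 6*y; no integer root y with |y| ≤ 4.
  x = -3: f_y(-3, y) = 3 - 4*y; no integer root y with |y| ≤ 4.
  x = -2: f_y(-2, y) = 2 - 2*y; vanishes at y ∈ {1}. (-2, 1): f_x = -16 ≠ 0.
  x = -1: f_y(-1, y) = -1; no integer root y with |y| ≤ 4.
  x = 0: f_y(0, y) = 2*y - 6; vanishes at y ∈ {3}. (0, 3): f_x = 0, f = 0 — SINGULAR.
  x = 1: f_y(1, y) = 4*y - 13; no integer root y with |y| ≤ 4.
  x = 2: f_y(2, y) = 6*y - 22; no integer root y with |y| ≤ 4.
  x = 3: f_y(3, y) = 8*y - 33; no integer root y with |y| ≤ 4.
  x = 4: f_y(4, y) = 10*y - 46; no integer root y with |y| ≤ 4.
Only singular point on the grid: (0, 3).
Classify: substitute x = 0 + u, y = 3 + v and expand: f = -u**3 - u**2*v + u*v**2 + v**2.
No constant or linear terms (consistent with a singular point). Quadratic part: v**2. Cubic part: -u**3 - u**2*v + u*v**2.
The quadratic part v**2 is a perfect square, so there is a single (double) tangent line v = 0, i.e. y = 3. Restricting the cubic part to that line (v = 0) leaves -u**3 ≠ 0, so f is not divisible by v and the branch is v² ≈ u**3 to lowest order — this is a cusp.
Classification: cusp.


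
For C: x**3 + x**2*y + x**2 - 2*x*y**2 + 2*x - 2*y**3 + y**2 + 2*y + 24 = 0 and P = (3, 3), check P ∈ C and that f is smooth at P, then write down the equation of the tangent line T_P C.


Tangent line at P: 35*x - 73*y + 114 = 0.

Step 1: f(3, 3) = 0, so P lies on C.
Step 2: partial derivatives
  f_x(x, y) = 3*x**2 + 2*x*y + 2*x - 2*y**2 + 2, f_y(x, y) = x**2 - 4*x*y - 6*y**2 + 2*y + 2.
  f_x(P) = 35, f_y(P) = -73 (gradient nonzero, so P is smooth).
Step 3: tangent line at P: 35·(x − 3) + -73·(y − 3) = 0.
Expanding: 35*x - 73*y + 114 = 0.


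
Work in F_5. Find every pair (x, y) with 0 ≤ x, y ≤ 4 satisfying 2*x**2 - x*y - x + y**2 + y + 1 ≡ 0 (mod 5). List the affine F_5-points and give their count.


Affine F_5-points: {(3, 1)}; count = 1.

For each of the 25 pairs (x, y) ∈ F_5², evaluate f(x, y) mod 5. Record the zeros.
  x = 0: [0↦1, 1↦3, 2↦2, 3↦3, 4↦1]  zeros at y ∈ ∅
  x = 1: [0↦2, 1↦3, 2↦1, 3↦1, 4↦3]  zeros at y ∈ ∅
  x = 2: [0↦2, 1↦2, 2↦4, 3↦3, 4↦4]  zeros at y ∈ ∅
  x = 3: [0↦1, 1↦0, 2↦1, 3↦4, 4↦4]  zeros at y ∈ {1}
  x = 4: [0↦4, 1↦2, 2↦2, 3↦4, 4↦3]  zeros at y ∈ ∅
Collecting zeros: affine points = {(3, 1)}.
Total count |C(F_5)_aff| = 1.


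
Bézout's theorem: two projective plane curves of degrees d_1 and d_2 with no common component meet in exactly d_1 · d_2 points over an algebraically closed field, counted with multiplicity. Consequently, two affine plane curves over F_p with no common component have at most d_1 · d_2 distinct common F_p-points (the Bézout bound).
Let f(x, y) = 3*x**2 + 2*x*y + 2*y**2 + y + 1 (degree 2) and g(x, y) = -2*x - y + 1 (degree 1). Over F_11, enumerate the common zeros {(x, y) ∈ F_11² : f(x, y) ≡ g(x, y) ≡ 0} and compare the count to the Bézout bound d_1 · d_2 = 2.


Common zeros: ∅; count = 0; Bézout bound = 2.

deg(f) = 2, deg(g) = 1, so Bézout bound = 2.
Scan x ∈ F_11. For each x, list the y ∈ F_11 with f(x, y) ≡ 0 and those with g(x, y) ≡ 0 (mod 11); the common zeros in that column are the intersection.
  x = 0: f ≡ 0 at y ∈ {2, 3}; g ≡ 0 at y ∈ {1}; common: ∅.
  x = 1: f ≡ 0 at y ∈ ∅; g ≡ 0 at y ∈ {10}; common: ∅.
  x = 2: f ≡ 0 at y ∈ {5, 9}; g ≡ 0 at y ∈ {8}; common: ∅.
  x = 3: f ≡ 0 at y ∈ {4, 9}; g ≡ 0 at y ∈ {6}; common: ∅.
  x = 4: f ≡ 0 at y ∈ ∅; g ≡ 0 at y ∈ {4}; common: ∅.
  x = 5: f ≡ 0 at y ∈ ∅; g ≡ 0 at y ∈ {2}; common: ∅.
  x = 6: f ≡ 0 at y ∈ {2, 8}; g ≡ 0 at y ∈ {0}; common: ∅.
  x = 7: f ≡ 0 at y ∈ {1, 8}; g ≡ 0 at y ∈ {9}; common: ∅.
  x = 8: f ≡ 0 at y ∈ ∅; g ≡ 0 at y ∈ {7}; common: ∅.
  x = 9: f ≡ 0 at y ∈ {3, 4}; g ≡ 0 at y ∈ {5}; common: ∅.
  x = 10: f ≡ 0 at y ∈ ∅; g ≡ 0 at y ∈ {3}; common: ∅.
Collecting: common zeros = ∅, so the count is 0.
Comparison with the Bézout bound: 0 ≤ 2 = deg(f)·deg(g), as expected for curves with no common component (the affine F_11-count falls short of the bound because intersections may lie at infinity, over extension fields, or carry multiplicity).


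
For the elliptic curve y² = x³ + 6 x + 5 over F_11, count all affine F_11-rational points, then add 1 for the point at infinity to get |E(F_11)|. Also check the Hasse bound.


Affine points = {(0, 4), (0, 7), (1, 1), (1, 10), (2, 5), (2, 6), (4, 4), (4, 7), (6, 2), (6, 9), (7, 4), (7, 7), (8, 2), (8, 9), (10, 3), (10, 8)}; affine count = 16; |E(F_11)| = 17.

Discriminant check: Δ ∝ 4a³ + 27b² = 4·6³ + 27·5² = 4·216 + 27·25 ≡ 10 (mod 11). Nonzero ⇒ E is nonsingular.
For each x ∈ F_11, compute rhs = x³ + 6·x + 5 mod 11, then count y ∈ F_11 with y² ≡ rhs.
  x = 0: rhs = 5, matching y values: 4, 7 (2 points).
  x = 1: rhs = 1, matching y values: 1, 10 (2 points).
  x = 2: rhs = 3, matching y values: 5, 6 (2 points).
  x = 3: rhs = 6, matching y values: none (0 points).
  x = 4: rhs = 5, matching y values: 4, 7 (2 points).
  x = 5: rhs = 6, matching y values: none (0 points).
  x = 6: rhs = 4, matching y values: 2, 9 (2 points).
  x = 7: rhs = 5, matching y values: 4, 7 (2 points).
  x = 8: rhs = 4, matching y values: 2, 9 (2 points).
  x = 9: rhs = 7, matching y values: none (0 points).
  x = 10: rhs = 9, matching y values: 3, 8 (2 points).
Total affine count: 16.
Full point count |E(F_11)| = 16 + 1 = 17.
Hasse bound: |17 − (11+1)| = |5| = 5 ≤ 2√11 ≈ 6.6332 ✓.


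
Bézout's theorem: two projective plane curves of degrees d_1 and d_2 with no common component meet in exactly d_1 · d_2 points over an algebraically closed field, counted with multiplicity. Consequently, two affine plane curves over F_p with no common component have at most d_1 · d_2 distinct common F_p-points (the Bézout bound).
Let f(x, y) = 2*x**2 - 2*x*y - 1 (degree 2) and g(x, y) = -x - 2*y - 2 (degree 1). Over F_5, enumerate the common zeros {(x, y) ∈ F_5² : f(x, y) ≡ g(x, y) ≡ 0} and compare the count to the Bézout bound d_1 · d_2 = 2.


Common zeros: {(2, 3), (4, 2)}; count = 2; Bézout bound = 2.

deg(f) = 2, deg(g) = 1, so Bézout bound = 2.
Scan x ∈ F_5. For each x, list the y ∈ F_5 with f(x, y) ≡ 0 and those with g(x, y) ≡ 0 (mod 5); the common zeros in that column are the intersection.
  x = 0: f ≡ 0 at y ∈ ∅; g ≡ 0 at y ∈ {4}; common: ∅.
  x = 1: f ≡ 0 at y ∈ {3}; g ≡ 0 at y ∈ {1}; common: ∅.
  x = 2: f ≡ 0 at y ∈ {3}; g ≡ 0 at y ∈ {3}; common: {3}.
  x = 3: f ≡ 0 at y ∈ {2}; g ≡ 0 at y ∈ {0}; common: ∅.
  x = 4: f ≡ 0 at y ∈ {2}; g ≡ 0 at y ∈ {2}; common: {2}.
Collecting: common zeros = {(2, 3), (4, 2)}, so the count is 2.
Comparison with the Bézout bound: 2 ≤ 2 = deg(f)·deg(g), as expected for curves with no common component (the bound is attained).


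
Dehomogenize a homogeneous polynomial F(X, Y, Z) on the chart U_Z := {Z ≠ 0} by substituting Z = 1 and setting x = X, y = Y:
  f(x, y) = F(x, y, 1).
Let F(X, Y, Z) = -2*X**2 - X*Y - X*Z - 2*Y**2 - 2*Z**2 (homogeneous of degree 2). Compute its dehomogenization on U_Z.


f(x, y) = -2*x**2 - x*y - x - 2*y**2 - 2

On U_Z we set Z = 1. Each monomial c·X^i·Y^j·Z^k in F becomes c·x^i·y^j·1^k = c·x^i·y^j.
Substituting Z = 1: F(X, Y, 1) = -2*x**2 - x*y - x - 2*y**2 - 2.
Note: deg(f) ≤ deg(F) = 2; strict inequality happens when F is divisible by Z (lost terms).


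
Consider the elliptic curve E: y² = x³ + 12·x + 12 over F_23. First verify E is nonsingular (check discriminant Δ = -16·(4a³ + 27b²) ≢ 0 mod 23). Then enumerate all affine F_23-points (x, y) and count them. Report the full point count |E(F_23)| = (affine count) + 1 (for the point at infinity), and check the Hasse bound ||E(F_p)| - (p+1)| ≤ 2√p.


Affine points = {(0, 9), (0, 14), (1, 5), (1, 18), (3, 11), (3, 12), (4, 3), (4, 20), (5, 6), (5, 17), (6, 1), (6, 22), (7, 5), (7, 18), (11, 7), (11, 16), (14, 7), (14, 16), (15, 5), (15, 18), (17, 0), (20, 8), (20, 15), (21, 7), (21, 16)}; affine count = 25; |E(F_23)| = 26.

Discriminant check: Δ ∝ 4a³ + 27b² = 4·12³ + 27·12² = 4·1728 + 27·144 ≡ 13 (mod 23). Nonzero ⇒ E is nonsingular.
For each x ∈ F_23, compute rhs = x³ + 12·x + 12 mod 23, then count y ∈ F_23 with y² ≡ rhs.
  x = 0: rhs = 12, matching y values: 9, 14 (2 points).
  x = 1: rhs = 2, matching y values: 5, 18 (2 points).
  x = 2: rhs = 21, matching y values: none (0 points).
  x = 3: rhs = 6, matching y values: 11, 12 (2 points).
  x = 4: rhs = 9, matching y values: 3, 20 (2 points).
  x = 5: rhs = 13, matching y values: 6, 17 (2 points).
  x = 6: rhs = 1, matching y values: 1, 22 (2 points).
  x = 7: rhs = 2, matching y values: 5, 18 (2 points).
  x = 8: rhs = 22, matching y values: none (0 points).
  x = 9: rhs = 21, matching y values: none (0 points).
  x = 10: rhs = 5, matching y values: none (0 points).
  x = 11: rhs = 3, matching y values: 7, 16 (2 points).
  x = 12: rhs = 21, matching y values: none (0 points).
  x = 13: rhs = 19, matching y values: none (0 points).
  x = 14: rhs = 3, matching y values: 7, 16 (2 points).
  x = 15: rhs = 2, matching y values: 5, 18 (2 points).
  x = 16: rhs = 22, matching y values: none (0 points).
  x = 17: rhs = 0, matching y values: 0 (1 points).
  x = 18: rhs = 11, matching y values: none (0 points).
  x = 19: rhs = 15, matching y values: none (0 points).
  x = 20: rhs = 18, matching y values: 8, 15 (2 points).
  x = 21: rhs = 3, matching y values: 7, 16 (2 points).
  x = 22: rhs = 22, matching y values: none (0 points).
Total affine count: 25.
Full point count |E(F_23)| = 25 + 1 = 26.
Hasse bound: |26 − (23+1)| = |2| = 2 ≤ 2√23 ≈ 9.5917 ✓.


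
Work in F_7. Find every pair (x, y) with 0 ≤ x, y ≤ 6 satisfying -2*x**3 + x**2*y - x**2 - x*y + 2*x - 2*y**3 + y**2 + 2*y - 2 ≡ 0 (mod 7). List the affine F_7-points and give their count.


Affine F_7-points: {(0, 5), (1, 3), (6, 1), (6, 2)}; count = 4.

For each of the 49 pairs (x, y) ∈ F_7², evaluate f(x, y) mod 7. Record the zeros.
  x = 0: [0↦5, 1↦6, 2↦4, 3↦1, 4↦6, 5↦0, 6↦6]  zeros at y ∈ {5}
  x = 1: [0↦4, 1↦5, 2↦3, 3↦0, 4↦5, 5↦6, 6↦5]  zeros at y ∈ {3}
  x = 2: [0↦3, 1↦6, 2↦6, 3↦5, 4↦5, 5↦1, 6↦2]  zeros at y ∈ ∅
  x = 3: [0↦4, 1↦4, 2↦1, 3↦4, 4↦1, 5↦1, 6↦6]  zeros at y ∈ ∅
  x = 4: [0↦2, 1↦1, 2↦4, 3↦6, 4↦2, 5↦1, 6↦5]  zeros at y ∈ ∅
  x = 5: [0↦6, 1↦6, 2↦3, 3↦6, 4↦3, 5↦3, 6↦1]  zeros at y ∈ ∅
  x = 6: [0↦4, 1↦0, 2↦0, 3↦6, 4↦6, 5↦2, 6↦3]  zeros at y ∈ {1, 2}
Collecting zeros: affine points = {(0, 5), (1, 3), (6, 1), (6, 2)}.
Total count |C(F_7)_aff| = 4.


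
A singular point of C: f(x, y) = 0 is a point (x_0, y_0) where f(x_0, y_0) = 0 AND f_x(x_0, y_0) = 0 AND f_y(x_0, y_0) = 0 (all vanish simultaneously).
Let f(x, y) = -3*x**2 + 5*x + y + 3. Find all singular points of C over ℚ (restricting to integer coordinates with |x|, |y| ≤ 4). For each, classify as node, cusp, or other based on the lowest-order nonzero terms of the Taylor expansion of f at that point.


No singular points in the scanned grid; C is smooth there.

Compute partial derivatives:
  f_x = 5 - 6*x.
  f_y = 1.
f_y = 1 is a nonzero constant, so f_y never vanishes: no point (x, y) can satisfy f = f_x = f_y = 0. In particular no (x, y) ∈ {−4, ..., 4}² is singular; the curve is smooth.


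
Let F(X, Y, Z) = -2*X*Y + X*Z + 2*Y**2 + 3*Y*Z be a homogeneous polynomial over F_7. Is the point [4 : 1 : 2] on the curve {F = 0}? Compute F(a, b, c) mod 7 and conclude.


F(4,1,2) ≡ 1 (mod 7); P is NOT on the curve.

Evaluate F(4, 1, 2) term-by-term (mod 7).
  -2*X*Y ↦ -2·4·1·1 = -8
  X*Z ↦ 1·4·1·2 = 8
  2*Y**2 ↦ 2·1·1·1 = 2
  3*Y*Z ↦ 3·1·1·2 = 6
Sum: F(4, 1, 2) = (-8) + (8) + (2) + (6) = 8.
Reducing mod 7: 8 ≡ 1 (mod 7).
Since F(a, b, c) ≡ 1 ≠ 0 (mod 7), P does NOT lie on the curve.


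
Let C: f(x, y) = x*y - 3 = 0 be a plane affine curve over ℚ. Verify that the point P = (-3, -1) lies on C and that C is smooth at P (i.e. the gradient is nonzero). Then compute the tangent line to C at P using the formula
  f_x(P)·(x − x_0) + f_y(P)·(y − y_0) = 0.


Tangent line at P: -x - 3*y - 6 = 0.

Step 1: f(-3, -1) = 0, so P lies on C.
Step 2: partial derivatives
  f_x(x, y) = y, f_y(x, y) = x.
  f_x(P) = -1, f_y(P) = -3 (gradient nonzero, so P is smooth).
Step 3: tangent line at P: -1·(x − -3) + -3·(y − -1) = 0.
Expanding: -x - 3*y - 6 = 0.


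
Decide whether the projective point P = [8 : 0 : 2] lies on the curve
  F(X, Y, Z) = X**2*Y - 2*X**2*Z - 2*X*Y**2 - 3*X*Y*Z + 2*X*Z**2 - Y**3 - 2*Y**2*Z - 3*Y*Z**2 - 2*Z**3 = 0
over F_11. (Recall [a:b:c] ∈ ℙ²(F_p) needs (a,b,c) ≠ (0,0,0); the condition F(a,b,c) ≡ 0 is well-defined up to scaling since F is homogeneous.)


F(8,0,2) ≡ 1 (mod 11); P is NOT on the curve.

Evaluate F(8, 0, 2) term-by-term (mod 11).
  X**2*Y ↦ 1·64·0·1 = 0
  -2*X**2*Z ↦ -2·64·1·2 = -256
  -2*X*Y**2 ↦ -2·8·0·1 = 0
  -3*X*Y*Z ↦ -3·8·0·2 = 0
  2*X*Z**2 ↦ 2·8·1·4 = 64
  -Y**3 ↦ -1·1·0·1 = 0
  -2*Y**2*Z ↦ -2·1·0·2 = 0
  -3*Y*Z**2 ↦ -3·1·0·4 = 0
  -2*Z**3 ↦ -2·1·1·8 = -16
Sum: F(8, 0, 2) = (0) + (-256) + (0) + (0) + (64) + (0) + (0) + (0) + (-16) = -208.
Reducing mod 11: -208 ≡ 1 (mod 11).
Since F(a, b, c) ≡ 1 ≠ 0 (mod 11), P does NOT lie on the curve.


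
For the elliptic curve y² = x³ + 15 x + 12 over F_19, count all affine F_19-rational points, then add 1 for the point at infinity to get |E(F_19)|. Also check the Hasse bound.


Affine points = {(1, 3), (1, 16), (7, 2), (7, 17), (8, 6), (8, 13), (11, 8), (11, 11), (12, 1), (12, 18), (16, 4), (16, 15)}; affine count = 12; |E(F_19)| = 13.

Discriminant check: Δ ∝ 4a³ + 27b² = 4·15³ + 27·12² = 4·3375 + 27·144 ≡ 3 (mod 19). Nonzero ⇒ E is nonsingular.
For each x ∈ F_19, compute rhs = x³ + 15·x + 12 mod 19, then count y ∈ F_19 with y² ≡ rhs.
  x = 0: rhs = 12, matching y values: none (0 points).
  x = 1: rhs = 9, matching y values: 3, 16 (2 points).
  x = 2: rhs = 12, matching y values: none (0 points).
  x = 3: rhs = 8, matching y values: none (0 points).
  x = 4: rhs = 3, matching y values: none (0 points).
  x = 5: rhs = 3, matching y values: none (0 points).
  x = 6: rhs = 14, matching y values: none (0 points).
  x = 7: rhs = 4, matching y values: 2, 17 (2 points).
  x = 8: rhs = 17, matching y values: 6, 13 (2 points).
  x = 9: rhs = 2, matching y values: none (0 points).
  x = 10: rhs = 3, matching y values: none (0 points).
  x = 11: rhs = 7, matching y values: 8, 11 (2 points).
  x = 12: rhs = 1, matching y values: 1, 18 (2 points).
  x = 13: rhs = 10, matching y values: none (0 points).
  x = 14: rhs = 2, matching y values: none (0 points).
  x = 15: rhs = 2, matching y values: none (0 points).
  x = 16: rhs = 16, matching y values: 4, 15 (2 points).
  x = 17: rhs = 12, matching y values: none (0 points).
  x = 18: rhs = 15, matching y values: none (0 points).
Total affine count: 12.
Full point count |E(F_19)| = 12 + 1 = 13.
Hasse bound: |13 − (19+1)| = |-7| = 7 ≤ 2√19 ≈ 8.7178 ✓.
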